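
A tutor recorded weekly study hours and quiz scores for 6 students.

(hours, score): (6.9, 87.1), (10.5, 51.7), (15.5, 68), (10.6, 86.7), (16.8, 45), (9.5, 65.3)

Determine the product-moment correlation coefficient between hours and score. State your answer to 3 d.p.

n = 6, Σx = 69.8, Σy = 403.8, Σx² = 882.96, Σy² = 28689.28, Σxy = 4493.21
nΣxy − ΣxΣy = 26959.26 − 28185.24 = -1225.98
nΣx² − (Σx)² = 5297.76 − 4872.04 = 425.72; nΣy² − (Σy)² = 172135.68 − 163054.44 = 9081.24
r = -1225.98 / √(425.72 × 9081.24) = -1225.98 / 1966.2313 ≈ -0.624

-0.624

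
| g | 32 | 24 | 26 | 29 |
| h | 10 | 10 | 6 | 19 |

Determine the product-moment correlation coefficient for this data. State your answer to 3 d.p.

n = 4, Σg = 111, Σh = 45, Σg² = 3117, Σh² = 597, Σgh = 1267
nΣgh − ΣgΣh = 5068 − 4995 = 73
nΣg² − (Σg)² = 12468 − 12321 = 147; nΣh² − (Σh)² = 2388 − 2025 = 363
r = 73 / √(147 × 363) = 73 / 231.0000 ≈ 0.316

0.316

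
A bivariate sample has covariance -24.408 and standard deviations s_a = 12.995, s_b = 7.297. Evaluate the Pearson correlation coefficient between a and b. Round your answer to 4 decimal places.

r = Cov(a,b) / (s_a · s_b) = -24.408 / (12.995 × 7.297)
  = -24.408 / 94.8245 ≈ -0.2574

-0.2574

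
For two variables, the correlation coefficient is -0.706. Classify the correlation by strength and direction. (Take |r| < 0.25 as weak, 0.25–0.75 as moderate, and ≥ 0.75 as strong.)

moderate negative

r = -0.706 < 0 so the relationship is negative.
|r| = 0.706, which falls in the moderate range.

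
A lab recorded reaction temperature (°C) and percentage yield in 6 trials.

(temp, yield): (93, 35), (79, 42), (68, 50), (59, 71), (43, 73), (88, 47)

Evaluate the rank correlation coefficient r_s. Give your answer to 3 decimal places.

-0.943

Rank temp: 6, 4, 3, 2, 1, 5
Rank yield: 1, 2, 4, 5, 6, 3
d = rank(temp) − rank(yield): 5, 2, -1, -3, -5, 2; Σd² = 68
ρ = 1 − 6Σd² / [n(n²−1)] = 1 − 6×68 / (6×35) = 1 − 408/210 ≈ -0.943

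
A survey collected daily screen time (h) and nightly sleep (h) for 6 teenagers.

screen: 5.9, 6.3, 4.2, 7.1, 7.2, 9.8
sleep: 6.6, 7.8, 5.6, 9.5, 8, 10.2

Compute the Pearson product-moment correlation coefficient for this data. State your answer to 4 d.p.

n = 6, Σx = 40.5, Σy = 47.7, Σx² = 290.43, Σy² = 394.05, Σxy = 336.61
nΣxy − ΣxΣy = 2019.66 − 1931.85 = 87.81
nΣx² − (Σx)² = 1742.58 − 1640.25 = 102.33; nΣy² − (Σy)² = 2364.3 − 2275.29 = 89.01
r = 87.81 / √(102.33 × 89.01) = 87.81 / 95.4379 ≈ 0.9201

0.9201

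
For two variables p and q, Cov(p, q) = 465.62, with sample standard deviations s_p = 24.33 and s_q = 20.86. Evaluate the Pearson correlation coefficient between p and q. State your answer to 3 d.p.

r = Cov(p,q) / (s_p · s_q) = 465.62 / (24.33 × 20.86)
  = 465.62 / 507.5238 ≈ 0.917

0.917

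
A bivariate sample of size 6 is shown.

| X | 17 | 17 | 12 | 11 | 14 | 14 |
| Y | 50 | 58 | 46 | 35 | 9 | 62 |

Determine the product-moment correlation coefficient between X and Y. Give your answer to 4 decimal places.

n = 6, ΣX = 85, ΣY = 260, ΣX² = 1235, ΣY² = 13130, ΣXY = 3767
nΣXY − ΣXΣY = 22602 − 22100 = 502
nΣX² − (ΣX)² = 7410 − 7225 = 185; nΣY² − (ΣY)² = 78780 − 67600 = 11180
r = 502 / √(185 × 11180) = 502 / 1438.1585 ≈ 0.3491

0.3491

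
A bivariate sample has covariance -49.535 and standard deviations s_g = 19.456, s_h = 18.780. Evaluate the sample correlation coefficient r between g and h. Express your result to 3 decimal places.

r = Cov(g,h) / (s_g · s_h) = -49.535 / (19.456 × 18.780)
  = -49.535 / 365.3837 ≈ -0.136

-0.136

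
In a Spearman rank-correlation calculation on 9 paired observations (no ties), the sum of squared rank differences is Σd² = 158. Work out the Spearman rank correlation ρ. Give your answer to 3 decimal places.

-0.317

ρ = 1 − 6Σd² / [n(n²−1)] = 1 − 6×158 / (9×80)
  = 1 − 948/720 = 1 − 1.3167 ≈ -0.317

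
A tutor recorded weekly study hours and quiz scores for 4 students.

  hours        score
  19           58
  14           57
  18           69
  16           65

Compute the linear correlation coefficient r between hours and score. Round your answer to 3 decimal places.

n = 4, Σx = 67, Σy = 249, Σx² = 1137, Σy² = 15599, Σxy = 4182
nΣxy − ΣxΣy = 16728 − 16683 = 45
nΣx² − (Σx)² = 4548 − 4489 = 59; nΣy² − (Σy)² = 62396 − 62001 = 395
r = 45 / √(59 × 395) = 45 / 152.6598 ≈ 0.295

0.295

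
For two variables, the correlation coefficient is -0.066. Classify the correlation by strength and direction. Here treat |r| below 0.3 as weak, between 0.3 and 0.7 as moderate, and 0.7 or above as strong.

r = -0.066 < 0 so the relationship is negative.
|r| = 0.066, which falls in the weak range.

weak negative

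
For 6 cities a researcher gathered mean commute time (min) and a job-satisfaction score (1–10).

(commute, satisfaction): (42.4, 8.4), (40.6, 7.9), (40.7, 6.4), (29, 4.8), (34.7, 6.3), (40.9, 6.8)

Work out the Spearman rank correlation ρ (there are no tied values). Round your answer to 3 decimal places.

Rank commute: 6, 3, 4, 1, 2, 5
Rank satisfaction: 6, 5, 3, 1, 2, 4
d = rank(commute) − rank(satisfaction): 0, -2, 1, 0, 0, 1; Σd² = 6
ρ = 1 − 6Σd² / [n(n²−1)] = 1 − 6×6 / (6×35) = 1 − 36/210 ≈ 0.829

0.829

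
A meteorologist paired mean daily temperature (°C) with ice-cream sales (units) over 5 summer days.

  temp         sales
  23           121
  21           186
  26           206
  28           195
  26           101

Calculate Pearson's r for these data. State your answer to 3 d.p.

0.129

n = 5, Σx = 124, Σy = 809, Σx² = 3106, Σy² = 139899, Σxy = 20131
nΣxy − ΣxΣy = 100655 − 100316 = 339
nΣx² − (Σx)² = 15530 − 15376 = 154; nΣy² − (Σy)² = 699495 − 654481 = 45014
r = 339 / √(154 × 45014) = 339 / 2632.8988 ≈ 0.129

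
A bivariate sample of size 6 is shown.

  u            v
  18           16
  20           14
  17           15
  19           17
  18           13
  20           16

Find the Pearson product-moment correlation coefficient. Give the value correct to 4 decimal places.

n = 6, Σu = 112, Σv = 91, Σu² = 2098, Σv² = 1391, Σuv = 1700
nΣuv − ΣuΣv = 10200 − 10192 = 8
nΣu² − (Σu)² = 12588 − 12544 = 44; nΣv² − (Σv)² = 8346 − 8281 = 65
r = 8 / √(44 × 65) = 8 / 53.4790 ≈ 0.1496

0.1496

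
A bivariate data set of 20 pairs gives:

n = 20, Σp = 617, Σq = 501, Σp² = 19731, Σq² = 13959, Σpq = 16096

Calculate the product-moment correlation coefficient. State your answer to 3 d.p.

r = (nΣpq − ΣpΣq) / √[(nΣp² − (Σp)²)(nΣq² − (Σq)²)]
Numerator: 20×16096 − 617×501 = 12803
Denominator: √[(394620 − 380689)(279180 − 251001)] = √[13931 × 28179] = 19813.1686
r = 12803 / 19813.1686 ≈ 0.646

0.646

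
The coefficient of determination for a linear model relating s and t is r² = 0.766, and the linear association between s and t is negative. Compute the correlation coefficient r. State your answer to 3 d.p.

-0.875

|r| = √0.766 = 0.875
The association is negative, so r = −0.875.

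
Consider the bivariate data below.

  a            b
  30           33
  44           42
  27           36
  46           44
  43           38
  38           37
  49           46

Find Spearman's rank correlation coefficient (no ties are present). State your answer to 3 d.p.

Rank a: 2, 5, 1, 6, 4, 3, 7
Rank b: 1, 5, 2, 6, 4, 3, 7
d = rank(a) − rank(b): 1, 0, -1, 0, 0, 0, 0; Σd² = 2
ρ = 1 − 6Σd² / [n(n²−1)] = 1 − 6×2 / (7×48) = 1 − 12/336 ≈ 0.964

0.964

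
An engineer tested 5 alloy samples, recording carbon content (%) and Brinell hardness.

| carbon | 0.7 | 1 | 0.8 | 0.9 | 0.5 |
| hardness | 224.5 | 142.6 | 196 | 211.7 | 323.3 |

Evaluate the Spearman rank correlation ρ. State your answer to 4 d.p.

Rank carbon: 2, 5, 3, 4, 1
Rank hardness: 4, 1, 2, 3, 5
d = rank(carbon) − rank(hardness): -2, 4, 1, 1, -4; Σd² = 38
ρ = 1 − 6Σd² / [n(n²−1)] = 1 − 6×38 / (5×24) = 1 − 228/120 ≈ -0.9000

-0.9000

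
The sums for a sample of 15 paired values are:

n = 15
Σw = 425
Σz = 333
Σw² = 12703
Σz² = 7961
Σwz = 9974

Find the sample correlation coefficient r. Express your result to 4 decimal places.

r = (nΣwz − ΣwΣz) / √[(nΣw² − (Σw)²)(nΣz² − (Σz)²)]
Numerator: 15×9974 − 425×333 = 8085
Denominator: √[(190545 − 180625)(119415 − 110889)] = √[9920 × 8526] = 9196.6255
r = 8085 / 9196.6255 ≈ 0.8791

0.8791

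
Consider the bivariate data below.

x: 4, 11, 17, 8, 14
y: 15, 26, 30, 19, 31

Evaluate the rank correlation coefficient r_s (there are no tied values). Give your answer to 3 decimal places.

Rank x: 1, 3, 5, 2, 4
Rank y: 1, 3, 4, 2, 5
d = rank(x) − rank(y): 0, 0, 1, 0, -1; Σd² = 2
ρ = 1 − 6Σd² / [n(n²−1)] = 1 − 6×2 / (5×24) = 1 − 12/120 ≈ 0.900

0.900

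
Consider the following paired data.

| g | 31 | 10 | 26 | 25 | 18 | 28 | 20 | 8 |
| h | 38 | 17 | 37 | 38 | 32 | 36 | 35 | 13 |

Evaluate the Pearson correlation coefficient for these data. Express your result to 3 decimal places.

n = 8, Σg = 166, Σh = 246, Σg² = 3934, Σh² = 8260, Σgh = 5648
nΣgh − ΣgΣh = 45184 − 40836 = 4348
nΣg² − (Σg)² = 31472 − 27556 = 3916; nΣh² − (Σh)² = 66080 − 60516 = 5564
r = 4348 / √(3916 × 5564) = 4348 / 4667.8286 ≈ 0.931

0.931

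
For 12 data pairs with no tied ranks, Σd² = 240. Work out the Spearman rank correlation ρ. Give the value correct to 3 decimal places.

0.161

ρ = 1 − 6Σd² / [n(n²−1)] = 1 − 6×240 / (12×143)
  = 1 − 1440/1716 = 1 − 0.8392 ≈ 0.161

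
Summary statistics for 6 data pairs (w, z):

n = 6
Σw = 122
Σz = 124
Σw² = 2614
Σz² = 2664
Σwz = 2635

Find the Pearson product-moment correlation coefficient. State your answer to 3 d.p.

r = (nΣwz − ΣwΣz) / √[(nΣw² − (Σw)²)(nΣz² − (Σz)²)]
Numerator: 6×2635 − 122×124 = 682
Denominator: √[(15684 − 14884)(15984 − 15376)] = √[800 × 608] = 697.4238
r = 682 / 697.4238 ≈ 0.978

0.978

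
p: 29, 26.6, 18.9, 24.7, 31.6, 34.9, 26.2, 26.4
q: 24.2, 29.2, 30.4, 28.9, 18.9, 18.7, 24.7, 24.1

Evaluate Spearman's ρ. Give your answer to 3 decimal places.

Rank p: 6, 5, 1, 2, 7, 8, 3, 4
Rank q: 4, 7, 8, 6, 2, 1, 5, 3
d = rank(p) − rank(q): 2, -2, -7, -4, 5, 7, -2, 1; Σd² = 152
ρ = 1 − 6Σd² / [n(n²−1)] = 1 − 6×152 / (8×63) = 1 − 912/504 ≈ -0.810

-0.810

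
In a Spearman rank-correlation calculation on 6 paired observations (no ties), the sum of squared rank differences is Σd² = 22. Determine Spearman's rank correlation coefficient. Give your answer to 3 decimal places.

0.371

ρ = 1 − 6Σd² / [n(n²−1)] = 1 − 6×22 / (6×35)
  = 1 − 132/210 = 1 − 0.6286 ≈ 0.371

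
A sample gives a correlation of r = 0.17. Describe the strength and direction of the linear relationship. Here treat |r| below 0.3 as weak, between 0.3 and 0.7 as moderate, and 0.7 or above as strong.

r = 0.17 > 0 so the relationship is positive.
|r| = 0.17, which falls in the weak range.

weak positive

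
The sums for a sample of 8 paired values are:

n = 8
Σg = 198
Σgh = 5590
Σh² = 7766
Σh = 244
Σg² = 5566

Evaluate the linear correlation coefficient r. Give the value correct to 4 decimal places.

r = (nΣgh − ΣgΣh) / √[(nΣg² − (Σg)²)(nΣh² − (Σh)²)]
Numerator: 8×5590 − 198×244 = -3592
Denominator: √[(44528 − 39204)(62128 − 59536)] = √[5324 × 2592] = 3714.8093
r = -3592 / 3714.8093 ≈ -0.9669

-0.9669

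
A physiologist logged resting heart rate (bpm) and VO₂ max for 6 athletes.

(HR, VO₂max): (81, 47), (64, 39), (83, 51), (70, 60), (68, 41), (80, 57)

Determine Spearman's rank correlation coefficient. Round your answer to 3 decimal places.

Rank HR: 5, 1, 6, 3, 2, 4
Rank VO₂max: 3, 1, 4, 6, 2, 5
d = rank(HR) − rank(VO₂max): 2, 0, 2, -3, 0, -1; Σd² = 18
ρ = 1 − 6Σd² / [n(n²−1)] = 1 − 6×18 / (6×35) = 1 − 108/210 ≈ 0.486

0.486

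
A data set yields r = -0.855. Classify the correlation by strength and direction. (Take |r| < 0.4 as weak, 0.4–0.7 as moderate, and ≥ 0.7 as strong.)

strong negative

r = -0.855 < 0 so the relationship is negative.
|r| = 0.855, which falls in the strong range.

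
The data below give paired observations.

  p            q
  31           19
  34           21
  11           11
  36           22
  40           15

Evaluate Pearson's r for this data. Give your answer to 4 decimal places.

0.6814

n = 5, Σp = 152, Σq = 88, Σp² = 5134, Σq² = 1632, Σpq = 2816
nΣpq − ΣpΣq = 14080 − 13376 = 704
nΣp² − (Σp)² = 25670 − 23104 = 2566; nΣq² − (Σq)² = 8160 − 7744 = 416
r = 704 / √(2566 × 416) = 704 / 1033.1776 ≈ 0.6814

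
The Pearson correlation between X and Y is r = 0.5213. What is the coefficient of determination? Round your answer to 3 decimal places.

r² = (0.5213)² = 0.272

0.272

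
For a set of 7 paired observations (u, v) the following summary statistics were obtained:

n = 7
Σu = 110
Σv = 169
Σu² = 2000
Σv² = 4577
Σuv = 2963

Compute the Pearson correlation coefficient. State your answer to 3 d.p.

0.837

r = (nΣuv − ΣuΣv) / √[(nΣu² − (Σu)²)(nΣv² − (Σv)²)]
Numerator: 7×2963 − 110×169 = 2151
Denominator: √[(14000 − 12100)(32039 − 28561)] = √[1900 × 3478] = 2570.6419
r = 2151 / 2570.6419 ≈ 0.837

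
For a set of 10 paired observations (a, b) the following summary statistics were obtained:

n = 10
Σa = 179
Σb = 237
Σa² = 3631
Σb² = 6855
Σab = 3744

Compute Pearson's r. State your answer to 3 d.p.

r = (nΣab − ΣaΣb) / √[(nΣa² − (Σa)²)(nΣb² − (Σb)²)]
Numerator: 10×3744 − 179×237 = -4983
Denominator: √[(36310 − 32041)(68550 − 56169)] = √[4269 × 12381] = 7270.1093
r = -4983 / 7270.1093 ≈ -0.685

-0.685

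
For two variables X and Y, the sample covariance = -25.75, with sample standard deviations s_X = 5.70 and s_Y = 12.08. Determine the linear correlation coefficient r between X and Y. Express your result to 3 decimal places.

r = Cov(X,Y) / (s_X · s_Y) = -25.75 / (5.70 × 12.08)
  = -25.75 / 68.8560 ≈ -0.374

-0.374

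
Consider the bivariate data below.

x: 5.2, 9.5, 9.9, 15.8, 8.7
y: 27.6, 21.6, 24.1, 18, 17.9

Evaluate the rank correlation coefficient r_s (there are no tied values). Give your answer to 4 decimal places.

-0.3000

Rank x: 1, 3, 4, 5, 2
Rank y: 5, 3, 4, 2, 1
d = rank(x) − rank(y): -4, 0, 0, 3, 1; Σd² = 26
ρ = 1 − 6Σd² / [n(n²−1)] = 1 − 6×26 / (5×24) = 1 − 156/120 ≈ -0.3000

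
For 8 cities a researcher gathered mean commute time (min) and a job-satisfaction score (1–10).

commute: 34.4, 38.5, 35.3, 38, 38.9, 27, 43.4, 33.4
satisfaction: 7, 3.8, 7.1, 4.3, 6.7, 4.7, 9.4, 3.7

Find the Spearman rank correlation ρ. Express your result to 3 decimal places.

0.381

Rank commute: 3, 6, 4, 5, 7, 1, 8, 2
Rank satisfaction: 6, 2, 7, 3, 5, 4, 8, 1
d = rank(commute) − rank(satisfaction): -3, 4, -3, 2, 2, -3, 0, 1; Σd² = 52
ρ = 1 − 6Σd² / [n(n²−1)] = 1 − 6×52 / (8×63) = 1 − 312/504 ≈ 0.381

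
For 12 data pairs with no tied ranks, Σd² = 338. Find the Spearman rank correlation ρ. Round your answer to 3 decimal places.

-0.182

ρ = 1 − 6Σd² / [n(n²−1)] = 1 − 6×338 / (12×143)
  = 1 − 2028/1716 = 1 − 1.1818 ≈ -0.182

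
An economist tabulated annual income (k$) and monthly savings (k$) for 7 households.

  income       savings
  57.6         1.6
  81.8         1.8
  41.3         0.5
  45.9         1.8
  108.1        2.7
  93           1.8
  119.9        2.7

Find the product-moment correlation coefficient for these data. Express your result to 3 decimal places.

0.845

n = 7, Σx = 547.6, Σy = 12.9, Σx² = 48532.12, Σy² = 27.11, Σxy = 1125.67
nΣxy − ΣxΣy = 7879.69 − 7064.04 = 815.65
nΣx² − (Σx)² = 339724.84 − 299865.76 = 39859.08; nΣy² − (Σy)² = 189.77 − 166.41 = 23.36
r = 815.65 / √(39859.08 × 23.36) = 815.65 / 964.9394 ≈ 0.845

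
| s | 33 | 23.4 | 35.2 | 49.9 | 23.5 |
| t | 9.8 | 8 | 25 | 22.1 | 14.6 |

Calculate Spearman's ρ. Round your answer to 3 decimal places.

Rank s: 3, 1, 4, 5, 2
Rank t: 2, 1, 5, 4, 3
d = rank(s) − rank(t): 1, 0, -1, 1, -1; Σd² = 4
ρ = 1 − 6Σd² / [n(n²−1)] = 1 − 6×4 / (5×24) = 1 − 24/120 ≈ 0.800

0.800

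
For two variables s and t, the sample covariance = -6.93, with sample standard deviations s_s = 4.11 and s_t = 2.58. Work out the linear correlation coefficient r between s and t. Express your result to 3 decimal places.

r = Cov(s,t) / (s_s · s_t) = -6.93 / (4.11 × 2.58)
  = -6.93 / 10.6038 ≈ -0.654

-0.654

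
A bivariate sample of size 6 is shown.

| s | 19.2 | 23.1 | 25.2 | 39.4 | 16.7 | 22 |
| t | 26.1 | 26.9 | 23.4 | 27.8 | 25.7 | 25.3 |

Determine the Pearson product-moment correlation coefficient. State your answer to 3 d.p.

n = 6, Σs = 145.6, Σt = 155.2, Σs² = 3852.54, Σt² = 4025.8, Σst = 3793.3
nΣst − ΣsΣt = 22759.8 − 22597.12 = 162.68
nΣs² − (Σs)² = 23115.24 − 21199.36 = 1915.88; nΣt² − (Σt)² = 24154.8 − 24087.04 = 67.76
r = 162.68 / √(1915.88 × 67.76) = 162.68 / 360.3055 ≈ 0.452

0.452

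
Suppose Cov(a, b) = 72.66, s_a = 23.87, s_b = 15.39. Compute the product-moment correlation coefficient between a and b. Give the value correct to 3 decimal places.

0.198

r = Cov(a,b) / (s_a · s_b) = 72.66 / (23.87 × 15.39)
  = 72.66 / 367.3593 ≈ 0.198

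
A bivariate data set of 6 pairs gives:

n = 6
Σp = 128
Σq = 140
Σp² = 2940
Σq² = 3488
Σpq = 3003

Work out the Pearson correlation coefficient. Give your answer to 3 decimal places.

r = (nΣpq − ΣpΣq) / √[(nΣp² − (Σp)²)(nΣq² − (Σq)²)]
Numerator: 6×3003 − 128×140 = 98
Denominator: √[(17640 − 16384)(20928 − 19600)] = √[1256 × 1328] = 1291.4984
r = 98 / 1291.4984 ≈ 0.076

0.076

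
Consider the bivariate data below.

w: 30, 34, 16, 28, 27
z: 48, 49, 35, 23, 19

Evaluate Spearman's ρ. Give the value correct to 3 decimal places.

Rank w: 4, 5, 1, 3, 2
Rank z: 4, 5, 3, 2, 1
d = rank(w) − rank(z): 0, 0, -2, 1, 1; Σd² = 6
ρ = 1 − 6Σd² / [n(n²−1)] = 1 − 6×6 / (5×24) = 1 − 36/120 ≈ 0.700

0.700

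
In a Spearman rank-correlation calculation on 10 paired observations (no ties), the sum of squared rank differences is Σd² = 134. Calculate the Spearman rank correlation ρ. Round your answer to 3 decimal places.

ρ = 1 − 6Σd² / [n(n²−1)] = 1 − 6×134 / (10×99)
  = 1 − 804/990 = 1 − 0.8121 ≈ 0.188

0.188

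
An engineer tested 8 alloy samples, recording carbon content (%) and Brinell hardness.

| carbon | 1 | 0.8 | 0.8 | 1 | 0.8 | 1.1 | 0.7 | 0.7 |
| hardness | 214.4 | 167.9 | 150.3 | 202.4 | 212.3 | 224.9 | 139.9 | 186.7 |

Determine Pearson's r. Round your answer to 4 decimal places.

0.7351

n = 8, Σx = 6.9, Σy = 1498.8, Σx² = 6.11, Σy² = 287793.82, Σxy = 1317.21
nΣxy − ΣxΣy = 10537.68 − 10341.72 = 195.96
nΣx² − (Σx)² = 48.88 − 47.61 = 1.27; nΣy² − (Σy)² = 2302350.56 − 2246401.44 = 55949.12
r = 195.96 / √(1.27 × 55949.12) = 195.96 / 266.5622 ≈ 0.7351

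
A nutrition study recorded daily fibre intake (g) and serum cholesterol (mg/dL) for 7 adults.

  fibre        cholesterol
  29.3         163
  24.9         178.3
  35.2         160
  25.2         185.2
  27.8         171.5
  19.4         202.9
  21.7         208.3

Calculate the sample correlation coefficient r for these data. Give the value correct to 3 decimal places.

n = 7, Σx = 183.5, Σy = 1269.2, Σx² = 4972.67, Σy² = 232228.48, Σxy = 32738.68
nΣxy − ΣxΣy = 229170.76 − 232898.2 = -3727.44
nΣx² − (Σx)² = 34808.69 − 33672.25 = 1136.44; nΣy² − (Σy)² = 1625599.36 − 1610868.64 = 14730.72
r = -3727.44 / √(1136.44 × 14730.72) = -3727.44 / 4091.5253 ≈ -0.911

-0.911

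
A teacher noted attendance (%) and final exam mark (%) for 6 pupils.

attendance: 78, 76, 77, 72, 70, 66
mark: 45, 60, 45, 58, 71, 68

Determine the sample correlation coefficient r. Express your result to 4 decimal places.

-0.8526

n = 6, Σx = 439, Σy = 347, Σx² = 32229, Σy² = 20679, Σxy = 25169
nΣxy − ΣxΣy = 151014 − 152333 = -1319
nΣx² − (Σx)² = 193374 − 192721 = 653; nΣy² − (Σy)² = 124074 − 120409 = 3665
r = -1319 / √(653 × 3665) = -1319 / 1547.0116 ≈ -0.8526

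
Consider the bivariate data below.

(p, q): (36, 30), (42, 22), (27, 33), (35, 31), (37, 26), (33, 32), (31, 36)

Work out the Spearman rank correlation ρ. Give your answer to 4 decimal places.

Rank p: 5, 7, 1, 4, 6, 3, 2
Rank q: 3, 1, 6, 4, 2, 5, 7
d = rank(p) − rank(q): 2, 6, -5, 0, 4, -2, -5; Σd² = 110
ρ = 1 − 6Σd² / [n(n²−1)] = 1 − 6×110 / (7×48) = 1 − 660/336 ≈ -0.9643

-0.9643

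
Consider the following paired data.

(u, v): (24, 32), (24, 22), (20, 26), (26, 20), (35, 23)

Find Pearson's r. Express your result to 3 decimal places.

-0.311

n = 5, Σu = 129, Σv = 123, Σu² = 3453, Σv² = 3113, Σuv = 3141
nΣuv − ΣuΣv = 15705 − 15867 = -162
nΣu² − (Σu)² = 17265 − 16641 = 624; nΣv² − (Σv)² = 15565 − 15129 = 436
r = -162 / √(624 × 436) = -162 / 521.5975 ≈ -0.311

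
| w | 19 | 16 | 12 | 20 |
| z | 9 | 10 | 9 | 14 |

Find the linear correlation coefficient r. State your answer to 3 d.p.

0.604

n = 4, Σw = 67, Σz = 42, Σw² = 1161, Σz² = 458, Σwz = 719
nΣwz − ΣwΣz = 2876 − 2814 = 62
nΣw² − (Σw)² = 4644 − 4489 = 155; nΣz² − (Σz)² = 1832 − 1764 = 68
r = 62 / √(155 × 68) = 62 / 102.6645 ≈ 0.604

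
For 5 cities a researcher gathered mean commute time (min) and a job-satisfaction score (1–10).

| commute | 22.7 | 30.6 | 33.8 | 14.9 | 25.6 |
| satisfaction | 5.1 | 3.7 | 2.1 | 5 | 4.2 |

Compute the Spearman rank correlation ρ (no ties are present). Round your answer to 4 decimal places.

-0.9000

Rank commute: 2, 4, 5, 1, 3
Rank satisfaction: 5, 2, 1, 4, 3
d = rank(commute) − rank(satisfaction): -3, 2, 4, -3, 0; Σd² = 38
ρ = 1 − 6Σd² / [n(n²−1)] = 1 − 6×38 / (5×24) = 1 − 228/120 ≈ -0.9000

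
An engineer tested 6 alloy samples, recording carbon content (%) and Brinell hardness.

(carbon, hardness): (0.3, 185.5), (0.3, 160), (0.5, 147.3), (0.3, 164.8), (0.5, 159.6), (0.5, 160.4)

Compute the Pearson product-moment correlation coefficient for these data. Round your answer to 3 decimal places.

n = 6, Σx = 2.4, Σy = 977.6, Σx² = 1.02, Σy² = 160066.9, Σxy = 386.74
nΣxy − ΣxΣy = 2320.44 − 2346.24 = -25.8
nΣx² − (Σx)² = 6.12 − 5.76 = 0.36; nΣy² − (Σy)² = 960401.4 − 955701.76 = 4699.64
r = -25.8 / √(0.36 × 4699.64) = -25.8 / 41.1324 ≈ -0.627

-0.627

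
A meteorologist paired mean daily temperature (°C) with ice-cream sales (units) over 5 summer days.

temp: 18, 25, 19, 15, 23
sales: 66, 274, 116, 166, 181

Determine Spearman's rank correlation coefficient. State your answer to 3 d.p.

0.700

Rank temp: 2, 5, 3, 1, 4
Rank sales: 1, 5, 2, 3, 4
d = rank(temp) − rank(sales): 1, 0, 1, -2, 0; Σd² = 6
ρ = 1 − 6Σd² / [n(n²−1)] = 1 − 6×6 / (5×24) = 1 − 36/120 ≈ 0.700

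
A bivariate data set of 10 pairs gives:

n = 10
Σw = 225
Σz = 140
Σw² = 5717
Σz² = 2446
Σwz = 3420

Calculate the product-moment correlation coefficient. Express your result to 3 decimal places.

0.479

r = (nΣwz − ΣwΣz) / √[(nΣw² − (Σw)²)(nΣz² − (Σz)²)]
Numerator: 10×3420 − 225×140 = 2700
Denominator: √[(57170 − 50625)(24460 − 19600)] = √[6545 × 4860] = 5639.9202
r = 2700 / 5639.9202 ≈ 0.479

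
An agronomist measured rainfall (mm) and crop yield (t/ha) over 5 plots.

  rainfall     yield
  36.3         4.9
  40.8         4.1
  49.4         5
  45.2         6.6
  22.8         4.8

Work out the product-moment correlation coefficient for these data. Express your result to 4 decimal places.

0.3143

n = 5, Σx = 194.5, Σy = 25.4, Σx² = 7985.57, Σy² = 132.42, Σxy = 999.91
nΣxy − ΣxΣy = 4999.55 − 4940.3 = 59.25
nΣx² − (Σx)² = 39927.85 − 37830.25 = 2097.6; nΣy² − (Σy)² = 662.1 − 645.16 = 16.94
r = 59.25 / √(2097.6 × 16.94) = 59.25 / 188.5029 ≈ 0.3143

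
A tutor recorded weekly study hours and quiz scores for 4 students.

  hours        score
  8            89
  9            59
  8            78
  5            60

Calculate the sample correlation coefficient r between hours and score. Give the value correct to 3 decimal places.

n = 4, Σx = 30, Σy = 286, Σx² = 234, Σy² = 21086, Σxy = 2167
nΣxy − ΣxΣy = 8668 − 8580 = 88
nΣx² − (Σx)² = 936 − 900 = 36; nΣy² − (Σy)² = 84344 − 81796 = 2548
r = 88 / √(36 × 2548) = 88 / 302.8663 ≈ 0.291

0.291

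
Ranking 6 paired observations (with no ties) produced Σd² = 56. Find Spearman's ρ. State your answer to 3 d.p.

ρ = 1 − 6Σd² / [n(n²−1)] = 1 − 6×56 / (6×35)
  = 1 − 336/210 = 1 − 1.6000 ≈ -0.600

-0.600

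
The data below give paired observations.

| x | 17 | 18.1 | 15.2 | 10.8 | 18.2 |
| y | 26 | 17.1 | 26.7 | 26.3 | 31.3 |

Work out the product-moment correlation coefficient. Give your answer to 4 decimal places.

n = 5, Σx = 79.3, Σy = 127.4, Σx² = 1295.53, Σy² = 3352.68, Σxy = 2011.05
nΣxy − ΣxΣy = 10055.25 − 10102.82 = -47.57
nΣx² − (Σx)² = 6477.65 − 6288.49 = 189.16; nΣy² − (Σy)² = 16763.4 − 16230.76 = 532.64
r = -47.57 / √(189.16 × 532.64) = -47.57 / 317.4180 ≈ -0.1499

-0.1499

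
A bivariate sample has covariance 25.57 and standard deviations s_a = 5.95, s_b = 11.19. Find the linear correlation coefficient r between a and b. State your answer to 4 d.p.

r = Cov(a,b) / (s_a · s_b) = 25.57 / (5.95 × 11.19)
  = 25.57 / 66.5805 ≈ 0.3840

0.3840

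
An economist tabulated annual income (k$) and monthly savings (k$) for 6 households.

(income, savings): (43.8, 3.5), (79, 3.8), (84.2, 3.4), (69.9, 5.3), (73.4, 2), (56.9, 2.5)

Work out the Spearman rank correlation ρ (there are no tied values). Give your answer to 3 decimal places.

-0.029

Rank income: 1, 5, 6, 3, 4, 2
Rank savings: 4, 5, 3, 6, 1, 2
d = rank(income) − rank(savings): -3, 0, 3, -3, 3, 0; Σd² = 36
ρ = 1 − 6Σd² / [n(n²−1)] = 1 − 6×36 / (6×35) = 1 − 216/210 ≈ -0.029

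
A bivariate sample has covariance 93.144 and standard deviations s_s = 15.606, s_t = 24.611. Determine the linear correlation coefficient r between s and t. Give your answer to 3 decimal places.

r = Cov(s,t) / (s_s · s_t) = 93.144 / (15.606 × 24.611)
  = 93.144 / 384.0793 ≈ 0.243

0.243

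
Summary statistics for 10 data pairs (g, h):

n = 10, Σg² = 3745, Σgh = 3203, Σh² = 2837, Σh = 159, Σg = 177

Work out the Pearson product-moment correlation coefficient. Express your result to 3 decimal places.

0.894

r = (nΣgh − ΣgΣh) / √[(nΣg² − (Σg)²)(nΣh² − (Σh)²)]
Numerator: 10×3203 − 177×159 = 3887
Denominator: √[(37450 − 31329)(28370 − 25281)] = √[6121 × 3089] = 4348.3065
r = 3887 / 4348.3065 ≈ 0.894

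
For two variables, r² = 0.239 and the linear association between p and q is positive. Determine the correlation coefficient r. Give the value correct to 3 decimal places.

0.489

|r| = √0.239 = 0.489
The association is positive, so r = 0.489.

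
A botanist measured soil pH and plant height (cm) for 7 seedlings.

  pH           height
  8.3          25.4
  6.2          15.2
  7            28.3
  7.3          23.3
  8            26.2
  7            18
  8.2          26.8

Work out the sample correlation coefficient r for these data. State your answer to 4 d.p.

n = 7, Σx = 52, Σy = 163.2, Σx² = 389.86, Σy² = 3948.66, Σxy = 1228.61
nΣxy − ΣxΣy = 8600.27 − 8486.4 = 113.87
nΣx² − (Σx)² = 2729.02 − 2704 = 25.02; nΣy² − (Σy)² = 27640.62 − 26634.24 = 1006.38
r = 113.87 / √(25.02 × 1006.38) = 113.87 / 158.6809 ≈ 0.7176

0.7176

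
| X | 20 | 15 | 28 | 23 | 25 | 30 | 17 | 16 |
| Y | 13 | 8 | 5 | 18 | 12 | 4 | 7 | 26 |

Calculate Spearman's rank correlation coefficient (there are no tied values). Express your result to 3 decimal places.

-0.524

Rank X: 4, 1, 7, 5, 6, 8, 3, 2
Rank Y: 6, 4, 2, 7, 5, 1, 3, 8
d = rank(X) − rank(Y): -2, -3, 5, -2, 1, 7, 0, -6; Σd² = 128
ρ = 1 − 6Σd² / [n(n²−1)] = 1 − 6×128 / (8×63) = 1 − 768/504 ≈ -0.524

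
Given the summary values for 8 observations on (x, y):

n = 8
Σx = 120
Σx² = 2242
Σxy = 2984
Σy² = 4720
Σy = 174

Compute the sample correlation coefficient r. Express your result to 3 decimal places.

r = (nΣxy − ΣxΣy) / √[(nΣx² − (Σx)²)(nΣy² − (Σy)²)]
Numerator: 8×2984 − 120×174 = 2992
Denominator: √[(17936 − 14400)(37760 − 30276)] = √[3536 × 7484] = 5144.2613
r = 2992 / 5144.2613 ≈ 0.582

0.582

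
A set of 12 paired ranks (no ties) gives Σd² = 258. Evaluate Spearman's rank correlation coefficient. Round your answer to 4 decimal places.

ρ = 1 − 6Σd² / [n(n²−1)] = 1 − 6×258 / (12×143)
  = 1 − 1548/1716 = 1 − 0.90210 ≈ 0.0979

0.0979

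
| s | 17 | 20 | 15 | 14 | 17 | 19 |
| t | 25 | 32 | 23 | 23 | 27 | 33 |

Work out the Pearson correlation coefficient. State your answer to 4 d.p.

0.9367

n = 6, Σs = 102, Σt = 163, Σs² = 1760, Σt² = 4525, Σst = 2818
nΣst − ΣsΣt = 16908 − 16626 = 282
nΣs² − (Σs)² = 10560 − 10404 = 156; nΣt² − (Σt)² = 27150 − 26569 = 581
r = 282 / √(156 × 581) = 282 / 301.0581 ≈ 0.9367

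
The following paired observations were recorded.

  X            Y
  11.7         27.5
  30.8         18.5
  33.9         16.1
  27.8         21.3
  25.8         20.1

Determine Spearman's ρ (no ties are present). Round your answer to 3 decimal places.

Rank X: 1, 4, 5, 3, 2
Rank Y: 5, 2, 1, 4, 3
d = rank(X) − rank(Y): -4, 2, 4, -1, -1; Σd² = 38
ρ = 1 − 6Σd² / [n(n²−1)] = 1 − 6×38 / (5×24) = 1 − 228/120 ≈ -0.900

-0.900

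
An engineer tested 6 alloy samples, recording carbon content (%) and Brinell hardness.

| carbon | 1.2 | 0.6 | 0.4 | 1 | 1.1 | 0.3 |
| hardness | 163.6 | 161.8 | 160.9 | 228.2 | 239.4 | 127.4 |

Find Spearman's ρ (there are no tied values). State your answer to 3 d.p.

0.829

Rank carbon: 6, 3, 2, 4, 5, 1
Rank hardness: 4, 3, 2, 5, 6, 1
d = rank(carbon) − rank(hardness): 2, 0, 0, -1, -1, 0; Σd² = 6
ρ = 1 − 6Σd² / [n(n²−1)] = 1 − 6×6 / (6×35) = 1 − 36/210 ≈ 0.829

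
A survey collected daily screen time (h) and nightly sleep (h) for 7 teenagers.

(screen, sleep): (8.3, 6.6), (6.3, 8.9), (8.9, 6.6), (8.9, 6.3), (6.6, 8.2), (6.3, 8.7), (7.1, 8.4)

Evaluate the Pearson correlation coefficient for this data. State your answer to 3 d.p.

n = 7, Σx = 52.4, Σy = 53.7, Σx² = 400.66, Σy² = 419.51, Σxy = 394.23
nΣxy − ΣxΣy = 2759.61 − 2813.88 = -54.27
nΣx² − (Σx)² = 2804.62 − 2745.76 = 58.86; nΣy² − (Σy)² = 2936.57 − 2883.69 = 52.88
r = -54.27 / √(58.86 × 52.88) = -54.27 / 55.7899 ≈ -0.973

-0.973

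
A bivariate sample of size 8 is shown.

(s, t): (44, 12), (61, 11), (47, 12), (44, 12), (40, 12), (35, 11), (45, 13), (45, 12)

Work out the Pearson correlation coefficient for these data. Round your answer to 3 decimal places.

n = 8, Σs = 361, Σt = 95, Σs² = 16677, Σt² = 1131, Σst = 4281
nΣst − ΣsΣt = 34248 − 34295 = -47
nΣs² − (Σs)² = 133416 − 130321 = 3095; nΣt² − (Σt)² = 9048 − 9025 = 23
r = -47 / √(3095 × 23) = -47 / 266.8052 ≈ -0.176

-0.176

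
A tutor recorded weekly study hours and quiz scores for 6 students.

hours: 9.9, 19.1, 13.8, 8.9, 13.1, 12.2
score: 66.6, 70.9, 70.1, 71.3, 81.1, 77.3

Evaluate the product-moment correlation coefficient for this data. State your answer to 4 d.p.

0.0936

n = 6, Σx = 77, Σy = 437.3, Σx² = 1052.92, Σy² = 32012.57, Σxy = 5620.95
nΣxy − ΣxΣy = 33725.7 − 33672.1 = 53.6
nΣx² − (Σx)² = 6317.52 − 5929 = 388.52; nΣy² − (Σy)² = 192075.42 − 191231.29 = 844.13
r = 53.6 / √(388.52 × 844.13) = 53.6 / 572.6791 ≈ 0.0936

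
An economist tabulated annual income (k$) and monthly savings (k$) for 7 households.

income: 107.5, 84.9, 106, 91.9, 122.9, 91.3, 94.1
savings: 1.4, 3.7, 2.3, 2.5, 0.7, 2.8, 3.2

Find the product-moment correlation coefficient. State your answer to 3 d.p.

n = 7, Σx = 698.6, Σy = 16.6, Σx² = 70740.78, Σy² = 45.76, Σxy = 1580.97
nΣxy − ΣxΣy = 11066.79 − 11596.76 = -529.97
nΣx² − (Σx)² = 495185.46 − 488041.96 = 7143.5; nΣy² − (Σy)² = 320.32 − 275.56 = 44.76
r = -529.97 / √(7143.5 × 44.76) = -529.97 / 565.4583 ≈ -0.937

-0.937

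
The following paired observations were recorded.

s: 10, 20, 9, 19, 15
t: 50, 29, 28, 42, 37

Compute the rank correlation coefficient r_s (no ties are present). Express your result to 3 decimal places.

Rank s: 2, 5, 1, 4, 3
Rank t: 5, 2, 1, 4, 3
d = rank(s) − rank(t): -3, 3, 0, 0, 0; Σd² = 18
ρ = 1 − 6Σd² / [n(n²−1)] = 1 − 6×18 / (5×24) = 1 − 108/120 ≈ 0.100

0.100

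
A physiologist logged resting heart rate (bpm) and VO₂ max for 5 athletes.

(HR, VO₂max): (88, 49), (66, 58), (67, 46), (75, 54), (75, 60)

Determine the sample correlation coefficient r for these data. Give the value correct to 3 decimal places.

-0.189

n = 5, Σx = 371, Σy = 267, Σx² = 27839, Σy² = 14397, Σxy = 19772
nΣxy − ΣxΣy = 98860 − 99057 = -197
nΣx² − (Σx)² = 139195 − 137641 = 1554; nΣy² − (Σy)² = 71985 − 71289 = 696
r = -197 / √(1554 × 696) = -197 / 1039.9923 ≈ -0.189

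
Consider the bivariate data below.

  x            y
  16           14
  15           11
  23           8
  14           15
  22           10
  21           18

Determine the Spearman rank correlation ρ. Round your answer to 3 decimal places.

-0.600

Rank x: 3, 2, 6, 1, 5, 4
Rank y: 4, 3, 1, 5, 2, 6
d = rank(x) − rank(y): -1, -1, 5, -4, 3, -2; Σd² = 56
ρ = 1 − 6Σd² / [n(n²−1)] = 1 − 6×56 / (6×35) = 1 − 336/210 ≈ -0.600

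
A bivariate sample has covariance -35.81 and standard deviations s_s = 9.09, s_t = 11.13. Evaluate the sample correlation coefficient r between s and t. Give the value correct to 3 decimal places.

-0.354

r = Cov(s,t) / (s_s · s_t) = -35.81 / (9.09 × 11.13)
  = -35.81 / 101.1717 ≈ -0.354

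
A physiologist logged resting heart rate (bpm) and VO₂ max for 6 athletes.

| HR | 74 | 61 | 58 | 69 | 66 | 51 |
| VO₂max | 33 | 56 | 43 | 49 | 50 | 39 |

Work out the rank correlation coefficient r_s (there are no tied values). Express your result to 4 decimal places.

-0.0857

Rank HR: 6, 3, 2, 5, 4, 1
Rank VO₂max: 1, 6, 3, 4, 5, 2
d = rank(HR) − rank(VO₂max): 5, -3, -1, 1, -1, -1; Σd² = 38
ρ = 1 − 6Σd² / [n(n²−1)] = 1 − 6×38 / (6×35) = 1 − 228/210 ≈ -0.0857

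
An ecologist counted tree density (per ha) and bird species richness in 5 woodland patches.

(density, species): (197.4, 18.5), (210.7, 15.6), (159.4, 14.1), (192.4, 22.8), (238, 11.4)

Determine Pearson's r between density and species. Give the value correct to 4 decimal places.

n = 5, Σx = 997.9, Σy = 82.4, Σx² = 202431.37, Σy² = 1434.22, Σxy = 16286.28
nΣxy − ΣxΣy = 81431.4 − 82226.96 = -795.56
nΣx² − (Σx)² = 1012156.85 − 995804.41 = 16352.44; nΣy² − (Σy)² = 7171.1 − 6789.76 = 381.34
r = -795.56 / √(16352.44 × 381.34) = -795.56 / 2497.1663 ≈ -0.3186

-0.3186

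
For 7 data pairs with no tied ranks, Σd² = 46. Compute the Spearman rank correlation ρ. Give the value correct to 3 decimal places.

ρ = 1 − 6Σd² / [n(n²−1)] = 1 − 6×46 / (7×48)
  = 1 − 276/336 = 1 − 0.8214 ≈ 0.179

0.179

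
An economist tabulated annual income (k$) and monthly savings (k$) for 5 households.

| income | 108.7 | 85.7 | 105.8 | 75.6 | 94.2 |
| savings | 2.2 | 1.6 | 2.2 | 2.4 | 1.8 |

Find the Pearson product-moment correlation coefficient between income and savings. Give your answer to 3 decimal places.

n = 5, Σx = 470, Σy = 10.2, Σx² = 44942.82, Σy² = 21.24, Σxy = 960.02
nΣxy − ΣxΣy = 4800.1 − 4794 = 6.1
nΣx² − (Σx)² = 224714.1 − 220900 = 3814.1; nΣy² − (Σy)² = 106.2 − 104.04 = 2.16
r = 6.1 / √(3814.1 × 2.16) = 6.1 / 90.7659 ≈ 0.067

0.067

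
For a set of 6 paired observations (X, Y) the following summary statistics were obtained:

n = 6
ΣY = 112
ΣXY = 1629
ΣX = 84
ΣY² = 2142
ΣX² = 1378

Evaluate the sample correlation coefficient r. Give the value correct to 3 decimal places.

0.599

r = (nΣXY − ΣXΣY) / √[(nΣX² − (ΣX)²)(nΣY² − (ΣY)²)]
Numerator: 6×1629 − 84×112 = 366
Denominator: √[(8268 − 7056)(12852 − 12544)] = √[1212 × 308] = 610.9795
r = 366 / 610.9795 ≈ 0.599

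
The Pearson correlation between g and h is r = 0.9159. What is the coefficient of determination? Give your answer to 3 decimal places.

r² = (0.9159)² = 0.839

0.839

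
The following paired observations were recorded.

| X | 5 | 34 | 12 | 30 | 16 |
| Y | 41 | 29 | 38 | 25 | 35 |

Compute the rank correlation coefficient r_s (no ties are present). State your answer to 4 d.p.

-0.9000

Rank X: 1, 5, 2, 4, 3
Rank Y: 5, 2, 4, 1, 3
d = rank(X) − rank(Y): -4, 3, -2, 3, 0; Σd² = 38
ρ = 1 − 6Σd² / [n(n²−1)] = 1 − 6×38 / (5×24) = 1 − 228/120 ≈ -0.9000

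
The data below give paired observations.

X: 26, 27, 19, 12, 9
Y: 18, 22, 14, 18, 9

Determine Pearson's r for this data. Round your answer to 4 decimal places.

n = 5, ΣX = 93, ΣY = 81, ΣX² = 1991, ΣY² = 1409, ΣXY = 1625
nΣXY − ΣXΣY = 8125 − 7533 = 592
nΣX² − (ΣX)² = 9955 − 8649 = 1306; nΣY² − (ΣY)² = 7045 − 6561 = 484
r = 592 / √(1306 × 484) = 592 / 795.0497 ≈ 0.7446

0.7446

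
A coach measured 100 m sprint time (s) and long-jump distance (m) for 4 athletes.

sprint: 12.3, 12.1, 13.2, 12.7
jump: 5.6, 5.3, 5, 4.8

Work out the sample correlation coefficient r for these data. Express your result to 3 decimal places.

-0.652

n = 4, Σx = 50.3, Σy = 20.7, Σx² = 633.23, Σy² = 107.49, Σxy = 259.97
nΣxy − ΣxΣy = 1039.88 − 1041.21 = -1.33
nΣx² − (Σx)² = 2532.92 − 2530.09 = 2.83; nΣy² − (Σy)² = 429.96 − 428.49 = 1.47
r = -1.33 / √(2.83 × 1.47) = -1.33 / 2.0396 ≈ -0.652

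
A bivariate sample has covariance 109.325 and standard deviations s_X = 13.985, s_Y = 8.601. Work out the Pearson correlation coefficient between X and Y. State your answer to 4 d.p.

0.9089

r = Cov(X,Y) / (s_X · s_Y) = 109.325 / (13.985 × 8.601)
  = 109.325 / 120.2850 ≈ 0.9089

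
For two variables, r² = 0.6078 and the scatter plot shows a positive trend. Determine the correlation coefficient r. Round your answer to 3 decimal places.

0.780

|r| = √0.6078 = 0.780
The association is positive, so r = 0.780.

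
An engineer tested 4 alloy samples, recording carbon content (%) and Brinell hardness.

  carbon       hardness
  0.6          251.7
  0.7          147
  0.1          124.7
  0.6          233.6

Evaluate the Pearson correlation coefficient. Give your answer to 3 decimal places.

n = 4, Σx = 2, Σy = 757, Σx² = 1.22, Σy² = 155080.94, Σxy = 406.55
nΣxy − ΣxΣy = 1626.2 − 1514 = 112.2
nΣx² − (Σx)² = 4.88 − 4 = 0.88; nΣy² − (Σy)² = 620323.76 − 573049 = 47274.76
r = 112.2 / √(0.88 × 47274.76) = 112.2 / 203.9652 ≈ 0.550

0.550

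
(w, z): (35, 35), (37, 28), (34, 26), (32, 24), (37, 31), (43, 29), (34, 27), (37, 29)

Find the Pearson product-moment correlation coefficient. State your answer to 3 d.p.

0.328

n = 8, Σw = 289, Σz = 229, Σw² = 10517, Σz² = 6633, Σwz = 8298
nΣwz − ΣwΣz = 66384 − 66181 = 203
nΣw² − (Σw)² = 84136 − 83521 = 615; nΣz² − (Σz)² = 53064 − 52441 = 623
r = 203 / √(615 × 623) = 203 / 618.9871 ≈ 0.328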